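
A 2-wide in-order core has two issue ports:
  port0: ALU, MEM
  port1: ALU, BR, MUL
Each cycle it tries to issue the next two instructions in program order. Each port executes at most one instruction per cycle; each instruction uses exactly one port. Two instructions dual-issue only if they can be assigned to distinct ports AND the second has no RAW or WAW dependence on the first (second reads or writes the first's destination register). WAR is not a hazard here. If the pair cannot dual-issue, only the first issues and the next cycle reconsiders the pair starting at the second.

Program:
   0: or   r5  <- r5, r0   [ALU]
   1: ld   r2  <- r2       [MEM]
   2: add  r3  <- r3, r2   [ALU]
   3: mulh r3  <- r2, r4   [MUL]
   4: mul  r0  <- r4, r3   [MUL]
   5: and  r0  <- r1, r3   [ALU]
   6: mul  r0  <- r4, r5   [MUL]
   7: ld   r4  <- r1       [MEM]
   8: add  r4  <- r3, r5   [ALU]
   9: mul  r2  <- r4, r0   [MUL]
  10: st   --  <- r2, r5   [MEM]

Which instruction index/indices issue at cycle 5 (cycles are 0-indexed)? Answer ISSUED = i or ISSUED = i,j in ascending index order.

0. or.ALU/ld.MEM @i0/i1  | dual
1. add.ALU @i2  | WAW r3
2. mulh.MUL @i3  | no-port MUL/MUL
3. mul.MUL @i4  | WAW r0
4. and.ALU @i5  | WAW r0
5. mul.MUL/ld.MEM @i6/i7  | dual
6. add.ALU @i8  | RAW r4
7. mul.MUL @i9  | RAW r2
8. st.MEM @i10  | tail

ISSUED = 6,7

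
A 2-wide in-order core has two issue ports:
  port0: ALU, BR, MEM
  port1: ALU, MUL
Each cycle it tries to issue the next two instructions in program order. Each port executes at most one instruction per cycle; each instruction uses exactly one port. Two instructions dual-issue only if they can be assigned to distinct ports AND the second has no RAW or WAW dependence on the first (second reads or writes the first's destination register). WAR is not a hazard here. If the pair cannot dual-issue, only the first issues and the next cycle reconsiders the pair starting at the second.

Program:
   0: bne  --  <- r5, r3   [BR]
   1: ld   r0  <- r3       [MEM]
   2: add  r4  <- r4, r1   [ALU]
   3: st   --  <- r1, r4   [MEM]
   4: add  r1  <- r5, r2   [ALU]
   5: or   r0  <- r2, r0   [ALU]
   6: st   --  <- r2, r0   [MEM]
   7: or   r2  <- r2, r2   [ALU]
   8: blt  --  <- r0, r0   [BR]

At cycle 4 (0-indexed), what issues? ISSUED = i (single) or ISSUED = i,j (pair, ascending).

ISSUED = 6,7

#0 head=0: bne.BR i0 no-port BR/MEM
#1 head=1: ld.MEM+add.ALU i1,i2 dual
#2 head=3: st.MEM+add.ALU i3,i4 dual
#3 head=5: or.ALU i5 RAW r0
#4 head=6: st.MEM+or.ALU i6,i7 dual
#5 head=8: blt.BR i8 tail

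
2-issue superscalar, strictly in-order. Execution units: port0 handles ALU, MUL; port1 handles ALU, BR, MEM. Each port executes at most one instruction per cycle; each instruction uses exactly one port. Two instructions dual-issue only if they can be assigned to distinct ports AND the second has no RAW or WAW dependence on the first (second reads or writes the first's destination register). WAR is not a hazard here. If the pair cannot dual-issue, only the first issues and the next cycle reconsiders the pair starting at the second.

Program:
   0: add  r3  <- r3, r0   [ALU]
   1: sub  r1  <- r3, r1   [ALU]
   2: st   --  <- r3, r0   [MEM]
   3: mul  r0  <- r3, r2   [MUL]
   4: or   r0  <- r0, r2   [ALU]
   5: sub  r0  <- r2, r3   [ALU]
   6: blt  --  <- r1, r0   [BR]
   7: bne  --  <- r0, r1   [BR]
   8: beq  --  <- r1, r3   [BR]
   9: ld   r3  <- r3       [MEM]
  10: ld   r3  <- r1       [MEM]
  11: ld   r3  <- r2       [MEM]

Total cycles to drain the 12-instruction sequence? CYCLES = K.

t=0 i0:add ; RAW r3
t=1 i1+i2:sub;st ; 2-wide
t=2 i3:mul ; RAW+WAW r0
t=3 i4:or ; WAW r0
t=4 i5:sub ; RAW r0
t=5 i6:blt ; no-port BR/BR
t=6 i7:bne ; no-port BR/BR
t=7 i8:beq ; no-port BR/MEM
t=8 i9:ld ; no-port MEM/MEM
t=9 i10:ld ; no-port MEM/MEM
t=10 i11:ld ; tail

CYCLES = 11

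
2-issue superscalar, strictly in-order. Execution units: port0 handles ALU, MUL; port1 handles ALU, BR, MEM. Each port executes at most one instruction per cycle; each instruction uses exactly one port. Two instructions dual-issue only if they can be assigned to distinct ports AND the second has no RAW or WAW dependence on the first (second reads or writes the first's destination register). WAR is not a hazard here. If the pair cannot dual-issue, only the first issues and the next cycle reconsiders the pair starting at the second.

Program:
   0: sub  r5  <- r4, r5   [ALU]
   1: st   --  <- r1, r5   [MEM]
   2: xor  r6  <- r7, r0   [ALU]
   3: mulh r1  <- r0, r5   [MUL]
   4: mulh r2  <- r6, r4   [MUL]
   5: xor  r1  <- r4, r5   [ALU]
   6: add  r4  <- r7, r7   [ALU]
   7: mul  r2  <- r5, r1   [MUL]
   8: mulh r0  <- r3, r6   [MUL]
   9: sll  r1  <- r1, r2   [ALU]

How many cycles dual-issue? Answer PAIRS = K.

c0: i0 sub.ALU  RAW r5
c1: i1&i2 st.MEM;xor.ALU  2-wide
c2: i3 mulh.MUL  no-port MUL/MUL
c3: i4&i5 mulh.MUL;xor.ALU  2-wide
c4: i6&i7 add.ALU;mul.MUL  2-wide
c5: i8&i9 mulh.MUL;sll.ALU  2-wide

PAIRS = 4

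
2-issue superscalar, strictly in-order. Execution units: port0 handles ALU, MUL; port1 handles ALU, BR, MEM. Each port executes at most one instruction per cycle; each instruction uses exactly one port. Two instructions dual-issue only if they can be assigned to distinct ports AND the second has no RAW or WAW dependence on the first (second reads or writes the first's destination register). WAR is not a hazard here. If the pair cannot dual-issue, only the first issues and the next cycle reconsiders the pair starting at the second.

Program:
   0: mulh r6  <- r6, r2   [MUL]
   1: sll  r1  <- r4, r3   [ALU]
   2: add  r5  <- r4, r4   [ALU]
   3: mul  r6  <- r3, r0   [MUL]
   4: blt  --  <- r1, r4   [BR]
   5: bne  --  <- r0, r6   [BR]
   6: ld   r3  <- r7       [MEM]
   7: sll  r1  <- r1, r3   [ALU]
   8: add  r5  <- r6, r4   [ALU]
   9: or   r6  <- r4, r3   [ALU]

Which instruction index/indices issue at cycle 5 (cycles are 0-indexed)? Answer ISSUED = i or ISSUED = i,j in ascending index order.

0. mulh;sll @i0+i1  | pair
1. add;mul @i2+i3  | pair
2. blt @i4  | no-port BR/BR
3. bne @i5  | no-port BR/MEM
4. ld @i6  | RAW r3
5. sll;add @i7+i8  | pair
6. or @i9  | tail

ISSUED = 7,8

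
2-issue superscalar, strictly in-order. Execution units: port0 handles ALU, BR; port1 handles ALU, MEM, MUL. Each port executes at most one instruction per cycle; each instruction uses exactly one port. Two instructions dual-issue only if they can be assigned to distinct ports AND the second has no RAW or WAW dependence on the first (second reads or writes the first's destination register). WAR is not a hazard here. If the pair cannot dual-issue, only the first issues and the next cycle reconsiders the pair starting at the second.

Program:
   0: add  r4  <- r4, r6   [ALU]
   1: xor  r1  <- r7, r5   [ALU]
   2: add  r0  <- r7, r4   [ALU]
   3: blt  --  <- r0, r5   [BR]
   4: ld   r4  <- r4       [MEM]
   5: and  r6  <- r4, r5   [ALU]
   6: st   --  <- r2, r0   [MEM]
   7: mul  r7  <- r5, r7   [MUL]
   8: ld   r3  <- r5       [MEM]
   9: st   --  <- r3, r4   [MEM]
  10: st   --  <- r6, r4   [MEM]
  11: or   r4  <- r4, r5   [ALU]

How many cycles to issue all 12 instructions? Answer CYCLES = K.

CYCLES = 8

t=0 i0&i1:add xor ; dual
t=1 i2:add ; RAW r0
t=2 i3&i4:blt ld ; dual
t=3 i5&i6:and st ; dual
t=4 i7:mul ; no-port MUL/MEM
t=5 i8:ld ; no-port MEM/MEM
t=6 i9:st ; no-port MEM/MEM
t=7 i10&i11:st or ; dual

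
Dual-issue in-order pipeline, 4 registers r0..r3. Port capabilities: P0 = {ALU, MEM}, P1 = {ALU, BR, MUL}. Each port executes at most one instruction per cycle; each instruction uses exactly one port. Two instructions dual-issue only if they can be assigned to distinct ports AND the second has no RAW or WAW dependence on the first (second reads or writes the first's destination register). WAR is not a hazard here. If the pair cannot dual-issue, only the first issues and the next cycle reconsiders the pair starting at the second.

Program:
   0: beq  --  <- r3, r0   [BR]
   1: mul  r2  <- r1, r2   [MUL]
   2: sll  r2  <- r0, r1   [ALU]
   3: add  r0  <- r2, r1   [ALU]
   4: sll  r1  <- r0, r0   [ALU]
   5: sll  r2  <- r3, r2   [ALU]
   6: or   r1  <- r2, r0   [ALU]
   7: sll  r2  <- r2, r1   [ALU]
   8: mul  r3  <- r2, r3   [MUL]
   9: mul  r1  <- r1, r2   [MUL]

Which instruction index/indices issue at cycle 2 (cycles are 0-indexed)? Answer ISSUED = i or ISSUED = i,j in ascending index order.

ISSUED = 2

0. beq @i0  | no-port BR/MUL
1. mul @i1  | WAW r2
2. sll @i2  | RAW r2
3. add @i3  | RAW r0
4. sll/sll @i4+i5  | dual
5. or @i6  | RAW r1
6. sll @i7  | RAW r2
7. mul @i8  | no-port MUL/MUL
8. mul @i9  | tail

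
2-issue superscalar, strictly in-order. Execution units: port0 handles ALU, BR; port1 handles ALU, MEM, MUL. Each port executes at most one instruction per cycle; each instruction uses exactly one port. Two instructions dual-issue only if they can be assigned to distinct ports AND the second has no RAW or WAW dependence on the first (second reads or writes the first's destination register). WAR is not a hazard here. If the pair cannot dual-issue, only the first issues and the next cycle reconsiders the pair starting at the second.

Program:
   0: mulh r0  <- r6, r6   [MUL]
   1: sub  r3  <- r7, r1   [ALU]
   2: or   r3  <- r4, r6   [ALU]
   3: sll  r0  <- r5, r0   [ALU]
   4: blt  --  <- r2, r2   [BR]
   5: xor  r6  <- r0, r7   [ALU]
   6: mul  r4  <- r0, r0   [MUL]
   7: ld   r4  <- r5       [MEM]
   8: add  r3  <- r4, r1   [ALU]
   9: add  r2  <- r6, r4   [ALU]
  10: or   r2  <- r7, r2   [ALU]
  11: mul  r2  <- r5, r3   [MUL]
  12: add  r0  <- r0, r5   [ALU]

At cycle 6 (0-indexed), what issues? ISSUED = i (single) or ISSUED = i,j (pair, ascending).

ISSUED = 10

  cy0 -> i0+i1 (mulh;sub) pair
  cy1 -> i2+i3 (or;sll) pair
  cy2 -> i4+i5 (blt;xor) pair
  cy3 -> i6 (mul) no-port MUL/MEM
  cy4 -> i7 (ld) RAW r4
  cy5 -> i8+i9 (add;add) pair
  cy6 -> i10 (or) WAW r2
  cy7 -> i11+i12 (mul;add) pair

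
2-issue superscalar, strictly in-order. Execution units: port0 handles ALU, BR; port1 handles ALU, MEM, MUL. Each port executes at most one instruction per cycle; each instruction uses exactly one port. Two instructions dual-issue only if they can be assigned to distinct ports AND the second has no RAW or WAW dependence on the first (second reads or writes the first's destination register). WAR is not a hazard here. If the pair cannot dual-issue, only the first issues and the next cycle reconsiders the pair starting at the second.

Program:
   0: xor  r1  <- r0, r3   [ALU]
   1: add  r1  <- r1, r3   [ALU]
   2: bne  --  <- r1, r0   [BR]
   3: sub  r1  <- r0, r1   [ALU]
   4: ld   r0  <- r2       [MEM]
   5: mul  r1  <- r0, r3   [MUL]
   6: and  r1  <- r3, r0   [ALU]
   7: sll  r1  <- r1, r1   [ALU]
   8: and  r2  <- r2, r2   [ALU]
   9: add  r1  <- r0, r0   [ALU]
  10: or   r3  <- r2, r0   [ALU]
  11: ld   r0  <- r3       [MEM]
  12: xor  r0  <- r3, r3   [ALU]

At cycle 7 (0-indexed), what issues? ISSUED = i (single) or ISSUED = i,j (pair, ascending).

ISSUED = 9,10

0. xor @i0  | RAW+WAW r1
1. add @i1  | RAW r1
2. bne;sub @i2&i3  | pair
3. ld @i4  | no-port MEM/MUL
4. mul @i5  | WAW r1
5. and @i6  | RAW+WAW r1
6. sll;and @i7&i8  | pair
7. add;or @i9&i10  | pair
8. ld @i11  | WAW r0
9. xor @i12  | tail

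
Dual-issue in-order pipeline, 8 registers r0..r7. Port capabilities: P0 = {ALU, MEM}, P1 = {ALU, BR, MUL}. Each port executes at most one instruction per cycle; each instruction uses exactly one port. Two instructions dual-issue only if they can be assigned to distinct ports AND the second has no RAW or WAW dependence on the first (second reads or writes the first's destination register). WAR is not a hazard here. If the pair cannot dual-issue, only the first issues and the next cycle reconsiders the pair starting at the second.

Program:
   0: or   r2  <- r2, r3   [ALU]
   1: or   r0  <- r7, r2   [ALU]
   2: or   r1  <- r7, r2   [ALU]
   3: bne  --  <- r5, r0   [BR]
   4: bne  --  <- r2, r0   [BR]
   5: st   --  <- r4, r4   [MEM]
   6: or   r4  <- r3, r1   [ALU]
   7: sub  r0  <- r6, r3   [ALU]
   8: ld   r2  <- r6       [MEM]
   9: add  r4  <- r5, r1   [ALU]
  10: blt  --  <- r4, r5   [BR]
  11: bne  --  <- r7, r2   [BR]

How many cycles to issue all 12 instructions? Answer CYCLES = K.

[0] i0  or  -- RAW r2
[1] i1/i2  or/or  -- 2-wide
[2] i3  bne  -- no-port BR/BR
[3] i4/i5  bne/st  -- 2-wide
[4] i6/i7  or/sub  -- 2-wide
[5] i8/i9  ld/add  -- 2-wide
[6] i10  blt  -- no-port BR/BR
[7] i11  bne  -- tail

CYCLES = 8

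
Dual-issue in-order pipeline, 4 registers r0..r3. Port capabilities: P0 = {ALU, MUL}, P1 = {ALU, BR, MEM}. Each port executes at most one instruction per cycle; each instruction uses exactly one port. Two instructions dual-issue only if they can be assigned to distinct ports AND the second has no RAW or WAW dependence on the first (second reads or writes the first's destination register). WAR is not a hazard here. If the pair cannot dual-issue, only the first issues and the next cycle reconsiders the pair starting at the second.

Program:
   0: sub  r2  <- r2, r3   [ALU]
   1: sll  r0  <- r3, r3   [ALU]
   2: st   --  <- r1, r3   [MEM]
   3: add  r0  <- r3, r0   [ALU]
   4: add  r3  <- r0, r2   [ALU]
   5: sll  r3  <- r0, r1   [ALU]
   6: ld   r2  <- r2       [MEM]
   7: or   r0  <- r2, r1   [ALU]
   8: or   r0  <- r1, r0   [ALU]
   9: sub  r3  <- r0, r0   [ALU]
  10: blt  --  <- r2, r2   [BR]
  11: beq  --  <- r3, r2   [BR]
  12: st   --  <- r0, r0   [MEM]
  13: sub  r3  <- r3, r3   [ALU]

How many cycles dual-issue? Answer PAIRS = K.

  cy0 -> i0,i1 (sub.ALU sll.ALU) dual
  cy1 -> i2,i3 (st.MEM add.ALU) dual
  cy2 -> i4 (add.ALU) WAW r3
  cy3 -> i5,i6 (sll.ALU ld.MEM) dual
  cy4 -> i7 (or.ALU) RAW+WAW r0
  cy5 -> i8 (or.ALU) RAW r0
  cy6 -> i9,i10 (sub.ALU blt.BR) dual
  cy7 -> i11 (beq.BR) no-port BR/MEM
  cy8 -> i12,i13 (st.MEM sub.ALU) dual

PAIRS = 5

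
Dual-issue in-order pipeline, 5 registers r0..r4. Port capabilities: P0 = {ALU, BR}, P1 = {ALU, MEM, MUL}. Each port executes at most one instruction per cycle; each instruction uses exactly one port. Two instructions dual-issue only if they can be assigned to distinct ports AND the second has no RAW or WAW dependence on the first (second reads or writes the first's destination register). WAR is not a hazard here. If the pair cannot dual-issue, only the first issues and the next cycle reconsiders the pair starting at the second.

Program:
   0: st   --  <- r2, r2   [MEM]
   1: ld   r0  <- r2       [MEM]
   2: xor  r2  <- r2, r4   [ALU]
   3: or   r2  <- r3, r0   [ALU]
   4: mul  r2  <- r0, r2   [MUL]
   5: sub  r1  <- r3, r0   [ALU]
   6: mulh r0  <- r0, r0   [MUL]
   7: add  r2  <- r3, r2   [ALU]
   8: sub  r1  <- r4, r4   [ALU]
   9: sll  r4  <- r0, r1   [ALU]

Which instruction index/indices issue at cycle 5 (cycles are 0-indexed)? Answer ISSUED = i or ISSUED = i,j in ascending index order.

ISSUED = 8

c0: i0 st.MEM  no-port MEM/MEM
c1: i1+i2 ld.MEM+xor.ALU  pair
c2: i3 or.ALU  RAW+WAW r2
c3: i4+i5 mul.MUL+sub.ALU  pair
c4: i6+i7 mulh.MUL+add.ALU  pair
c5: i8 sub.ALU  RAW r1
c6: i9 sll.ALU  tail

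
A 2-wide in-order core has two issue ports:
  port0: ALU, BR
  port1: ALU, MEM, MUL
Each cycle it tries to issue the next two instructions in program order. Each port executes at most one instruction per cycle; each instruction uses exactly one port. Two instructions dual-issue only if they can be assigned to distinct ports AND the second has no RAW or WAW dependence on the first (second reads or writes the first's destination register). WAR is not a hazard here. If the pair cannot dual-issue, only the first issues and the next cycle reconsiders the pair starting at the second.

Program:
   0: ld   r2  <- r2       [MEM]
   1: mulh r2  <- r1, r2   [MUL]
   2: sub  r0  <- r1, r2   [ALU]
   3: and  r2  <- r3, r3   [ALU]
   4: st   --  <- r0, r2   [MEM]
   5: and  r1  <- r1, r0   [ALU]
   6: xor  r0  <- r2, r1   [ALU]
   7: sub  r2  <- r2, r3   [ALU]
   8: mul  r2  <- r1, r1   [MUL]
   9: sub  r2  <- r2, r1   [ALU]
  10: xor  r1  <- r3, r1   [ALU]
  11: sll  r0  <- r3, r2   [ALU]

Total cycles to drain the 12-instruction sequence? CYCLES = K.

CYCLES = 8

  cy0 -> i0 (ld) no-port MEM/MUL
  cy1 -> i1 (mulh) RAW r2
  cy2 -> i2+i3 (sub;and) pair
  cy3 -> i4+i5 (st;and) pair
  cy4 -> i6+i7 (xor;sub) pair
  cy5 -> i8 (mul) RAW+WAW r2
  cy6 -> i9+i10 (sub;xor) pair
  cy7 -> i11 (sll) tail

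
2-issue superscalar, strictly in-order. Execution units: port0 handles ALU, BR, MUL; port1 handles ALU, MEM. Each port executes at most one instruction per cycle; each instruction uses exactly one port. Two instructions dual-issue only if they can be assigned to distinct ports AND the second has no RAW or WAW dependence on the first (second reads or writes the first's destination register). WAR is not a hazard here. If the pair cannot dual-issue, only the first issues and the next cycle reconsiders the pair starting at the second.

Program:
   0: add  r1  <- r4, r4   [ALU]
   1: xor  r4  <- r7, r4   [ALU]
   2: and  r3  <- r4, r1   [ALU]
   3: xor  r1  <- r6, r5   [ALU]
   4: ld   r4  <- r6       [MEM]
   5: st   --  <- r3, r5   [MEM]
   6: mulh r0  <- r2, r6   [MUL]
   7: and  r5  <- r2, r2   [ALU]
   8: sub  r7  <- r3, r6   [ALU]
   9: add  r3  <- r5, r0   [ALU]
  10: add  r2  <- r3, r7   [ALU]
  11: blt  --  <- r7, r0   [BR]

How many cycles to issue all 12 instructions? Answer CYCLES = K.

t=0 i0,i1:add.ALU+xor.ALU ; pair
t=1 i2,i3:and.ALU+xor.ALU ; pair
t=2 i4:ld.MEM ; no-port MEM/MEM
t=3 i5,i6:st.MEM+mulh.MUL ; pair
t=4 i7,i8:and.ALU+sub.ALU ; pair
t=5 i9:add.ALU ; RAW r3
t=6 i10,i11:add.ALU+blt.BR ; pair

CYCLES = 7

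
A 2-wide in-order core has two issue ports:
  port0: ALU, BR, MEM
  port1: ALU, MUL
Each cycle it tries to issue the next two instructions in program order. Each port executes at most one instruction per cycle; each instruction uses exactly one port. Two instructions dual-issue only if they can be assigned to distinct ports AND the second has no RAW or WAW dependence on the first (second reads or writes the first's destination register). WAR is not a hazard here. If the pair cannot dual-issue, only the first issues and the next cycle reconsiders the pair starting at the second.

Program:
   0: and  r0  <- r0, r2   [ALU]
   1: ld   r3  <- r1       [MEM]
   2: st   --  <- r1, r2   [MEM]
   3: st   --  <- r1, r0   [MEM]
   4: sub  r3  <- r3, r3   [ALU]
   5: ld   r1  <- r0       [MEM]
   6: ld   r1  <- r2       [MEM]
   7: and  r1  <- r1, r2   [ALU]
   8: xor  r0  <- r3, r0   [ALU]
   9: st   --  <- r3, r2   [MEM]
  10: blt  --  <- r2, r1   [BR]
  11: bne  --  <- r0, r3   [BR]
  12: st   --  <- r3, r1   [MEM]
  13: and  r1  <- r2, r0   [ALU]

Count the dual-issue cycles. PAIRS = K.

  cy0 -> i0+i1 (and.ALU+ld.MEM) 2-wide
  cy1 -> i2 (st.MEM) no-port MEM/MEM
  cy2 -> i3+i4 (st.MEM+sub.ALU) 2-wide
  cy3 -> i5 (ld.MEM) no-port MEM/MEM
  cy4 -> i6 (ld.MEM) RAW+WAW r1
  cy5 -> i7+i8 (and.ALU+xor.ALU) 2-wide
  cy6 -> i9 (st.MEM) no-port MEM/BR
  cy7 -> i10 (blt.BR) no-port BR/BR
  cy8 -> i11 (bne.BR) no-port BR/MEM
  cy9 -> i12+i13 (st.MEM+and.ALU) 2-wide

PAIRS = 4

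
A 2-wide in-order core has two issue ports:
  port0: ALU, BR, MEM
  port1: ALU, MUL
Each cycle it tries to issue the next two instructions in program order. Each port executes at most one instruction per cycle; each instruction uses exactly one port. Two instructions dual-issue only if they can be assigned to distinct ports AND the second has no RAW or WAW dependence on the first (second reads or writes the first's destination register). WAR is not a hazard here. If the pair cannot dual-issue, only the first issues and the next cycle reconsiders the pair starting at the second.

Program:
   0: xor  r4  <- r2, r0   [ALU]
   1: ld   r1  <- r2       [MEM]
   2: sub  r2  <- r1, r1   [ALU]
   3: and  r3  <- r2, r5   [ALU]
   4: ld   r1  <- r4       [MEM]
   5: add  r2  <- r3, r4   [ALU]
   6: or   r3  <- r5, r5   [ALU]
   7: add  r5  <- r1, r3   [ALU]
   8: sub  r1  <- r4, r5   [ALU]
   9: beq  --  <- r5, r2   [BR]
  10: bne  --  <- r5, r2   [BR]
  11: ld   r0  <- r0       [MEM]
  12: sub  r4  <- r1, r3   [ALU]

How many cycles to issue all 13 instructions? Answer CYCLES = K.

CYCLES = 8

c0: i0+i1 xor.ALU/ld.MEM  dual
c1: i2 sub.ALU  RAW r2
c2: i3+i4 and.ALU/ld.MEM  dual
c3: i5+i6 add.ALU/or.ALU  dual
c4: i7 add.ALU  RAW r5
c5: i8+i9 sub.ALU/beq.BR  dual
c6: i10 bne.BR  no-port BR/MEM
c7: i11+i12 ld.MEM/sub.ALU  dual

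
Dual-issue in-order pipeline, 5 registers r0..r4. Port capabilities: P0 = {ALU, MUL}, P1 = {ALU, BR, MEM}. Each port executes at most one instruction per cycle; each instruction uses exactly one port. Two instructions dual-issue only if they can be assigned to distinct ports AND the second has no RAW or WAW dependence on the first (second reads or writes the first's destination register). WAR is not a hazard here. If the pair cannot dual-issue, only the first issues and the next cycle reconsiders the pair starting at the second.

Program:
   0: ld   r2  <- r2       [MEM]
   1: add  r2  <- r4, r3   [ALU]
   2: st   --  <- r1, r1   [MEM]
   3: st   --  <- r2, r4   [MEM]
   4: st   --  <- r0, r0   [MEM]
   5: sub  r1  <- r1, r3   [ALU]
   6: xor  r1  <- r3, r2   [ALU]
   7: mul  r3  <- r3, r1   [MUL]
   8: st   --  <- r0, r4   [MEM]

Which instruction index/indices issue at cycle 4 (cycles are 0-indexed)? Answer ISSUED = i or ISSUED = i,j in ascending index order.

0. ld @i0  | WAW r2
1. add+st @i1+i2  | dual
2. st @i3  | no-port MEM/MEM
3. st+sub @i4+i5  | dual
4. xor @i6  | RAW r1
5. mul+st @i7+i8  | dual

ISSUED = 6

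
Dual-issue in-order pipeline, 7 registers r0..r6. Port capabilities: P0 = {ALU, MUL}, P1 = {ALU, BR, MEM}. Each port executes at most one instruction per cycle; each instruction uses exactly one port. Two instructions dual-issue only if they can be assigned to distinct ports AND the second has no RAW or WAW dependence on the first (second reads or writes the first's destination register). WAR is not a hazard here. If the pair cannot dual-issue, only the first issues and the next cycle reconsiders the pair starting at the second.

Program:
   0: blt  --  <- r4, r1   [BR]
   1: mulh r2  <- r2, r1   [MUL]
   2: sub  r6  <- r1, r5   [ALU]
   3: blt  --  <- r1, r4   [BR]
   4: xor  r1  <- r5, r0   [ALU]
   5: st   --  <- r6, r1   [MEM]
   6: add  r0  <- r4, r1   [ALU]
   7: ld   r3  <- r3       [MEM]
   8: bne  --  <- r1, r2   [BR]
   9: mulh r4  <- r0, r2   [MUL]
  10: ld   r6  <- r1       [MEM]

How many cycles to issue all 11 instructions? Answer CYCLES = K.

CYCLES = 7

c0: i0,i1 blt.BR;mulh.MUL  dual
c1: i2,i3 sub.ALU;blt.BR  dual
c2: i4 xor.ALU  RAW r1
c3: i5,i6 st.MEM;add.ALU  dual
c4: i7 ld.MEM  no-port MEM/BR
c5: i8,i9 bne.BR;mulh.MUL  dual
c6: i10 ld.MEM  tail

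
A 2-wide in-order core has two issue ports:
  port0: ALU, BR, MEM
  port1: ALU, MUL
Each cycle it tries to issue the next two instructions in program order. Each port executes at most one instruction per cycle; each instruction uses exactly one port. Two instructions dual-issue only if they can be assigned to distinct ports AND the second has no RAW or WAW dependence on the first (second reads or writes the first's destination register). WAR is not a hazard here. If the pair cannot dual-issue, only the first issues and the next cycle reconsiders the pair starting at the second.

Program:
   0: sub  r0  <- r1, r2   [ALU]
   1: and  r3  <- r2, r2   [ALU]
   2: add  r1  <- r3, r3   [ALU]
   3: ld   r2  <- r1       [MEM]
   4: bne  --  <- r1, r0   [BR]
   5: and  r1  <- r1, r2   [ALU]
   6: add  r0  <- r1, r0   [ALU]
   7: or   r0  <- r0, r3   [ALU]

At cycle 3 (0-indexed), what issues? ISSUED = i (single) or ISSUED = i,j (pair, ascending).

ISSUED = 4,5

c0: i0,i1 sub.ALU+and.ALU  pair
c1: i2 add.ALU  RAW r1
c2: i3 ld.MEM  no-port MEM/BR
c3: i4,i5 bne.BR+and.ALU  pair
c4: i6 add.ALU  RAW+WAW r0
c5: i7 or.ALU  tail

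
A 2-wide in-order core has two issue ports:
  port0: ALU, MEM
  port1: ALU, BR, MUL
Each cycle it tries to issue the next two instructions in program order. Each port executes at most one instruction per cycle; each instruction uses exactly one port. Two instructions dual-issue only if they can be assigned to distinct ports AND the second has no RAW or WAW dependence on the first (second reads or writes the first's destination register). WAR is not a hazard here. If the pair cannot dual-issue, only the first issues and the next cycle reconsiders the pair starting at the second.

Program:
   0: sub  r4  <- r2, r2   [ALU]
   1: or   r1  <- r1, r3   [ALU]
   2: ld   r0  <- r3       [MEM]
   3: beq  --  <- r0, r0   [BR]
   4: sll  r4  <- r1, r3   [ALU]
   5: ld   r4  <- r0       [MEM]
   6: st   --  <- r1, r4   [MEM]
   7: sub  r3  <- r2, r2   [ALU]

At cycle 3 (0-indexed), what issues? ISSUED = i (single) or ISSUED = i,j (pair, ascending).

ISSUED = 5

t=0 i0,i1:sub.ALU+or.ALU ; pair
t=1 i2:ld.MEM ; RAW r0
t=2 i3,i4:beq.BR+sll.ALU ; pair
t=3 i5:ld.MEM ; no-port MEM/MEM
t=4 i6,i7:st.MEM+sub.ALU ; pair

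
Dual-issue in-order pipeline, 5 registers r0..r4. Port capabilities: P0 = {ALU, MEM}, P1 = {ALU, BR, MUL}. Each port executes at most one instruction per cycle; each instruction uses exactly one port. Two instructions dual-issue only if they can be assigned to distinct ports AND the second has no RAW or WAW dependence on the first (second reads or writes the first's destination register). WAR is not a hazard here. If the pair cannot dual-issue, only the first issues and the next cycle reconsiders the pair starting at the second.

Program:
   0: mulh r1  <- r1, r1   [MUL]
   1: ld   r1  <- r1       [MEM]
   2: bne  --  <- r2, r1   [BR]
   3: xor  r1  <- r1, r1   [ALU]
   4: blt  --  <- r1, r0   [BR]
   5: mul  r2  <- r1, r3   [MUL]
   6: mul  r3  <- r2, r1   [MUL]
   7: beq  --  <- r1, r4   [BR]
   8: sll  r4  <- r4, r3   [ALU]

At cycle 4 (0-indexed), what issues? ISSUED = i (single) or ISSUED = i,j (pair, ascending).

ISSUED = 5

0. mulh @i0  | RAW+WAW r1
1. ld @i1  | RAW r1
2. bne xor @i2+i3  | 2-wide
3. blt @i4  | no-port BR/MUL
4. mul @i5  | no-port MUL/MUL
5. mul @i6  | no-port MUL/BR
6. beq sll @i7+i8  | 2-wide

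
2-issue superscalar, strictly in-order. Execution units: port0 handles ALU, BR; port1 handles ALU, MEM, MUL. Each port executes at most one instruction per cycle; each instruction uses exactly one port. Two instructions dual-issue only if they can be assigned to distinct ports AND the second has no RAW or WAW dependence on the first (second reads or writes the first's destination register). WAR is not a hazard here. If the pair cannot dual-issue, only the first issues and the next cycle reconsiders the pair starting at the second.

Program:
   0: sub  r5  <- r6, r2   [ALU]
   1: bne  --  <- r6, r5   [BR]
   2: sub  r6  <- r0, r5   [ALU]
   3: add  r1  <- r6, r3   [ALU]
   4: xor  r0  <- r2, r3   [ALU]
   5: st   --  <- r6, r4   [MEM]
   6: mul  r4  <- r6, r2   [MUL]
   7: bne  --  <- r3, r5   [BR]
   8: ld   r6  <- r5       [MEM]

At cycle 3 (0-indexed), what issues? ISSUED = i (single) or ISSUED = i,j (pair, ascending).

#0 head=0: sub i0 RAW r5
#1 head=1: bne;sub i1+i2 2-wide
#2 head=3: add;xor i3+i4 2-wide
#3 head=5: st i5 no-port MEM/MUL
#4 head=6: mul;bne i6+i7 2-wide
#5 head=8: ld i8 tail

ISSUED = 5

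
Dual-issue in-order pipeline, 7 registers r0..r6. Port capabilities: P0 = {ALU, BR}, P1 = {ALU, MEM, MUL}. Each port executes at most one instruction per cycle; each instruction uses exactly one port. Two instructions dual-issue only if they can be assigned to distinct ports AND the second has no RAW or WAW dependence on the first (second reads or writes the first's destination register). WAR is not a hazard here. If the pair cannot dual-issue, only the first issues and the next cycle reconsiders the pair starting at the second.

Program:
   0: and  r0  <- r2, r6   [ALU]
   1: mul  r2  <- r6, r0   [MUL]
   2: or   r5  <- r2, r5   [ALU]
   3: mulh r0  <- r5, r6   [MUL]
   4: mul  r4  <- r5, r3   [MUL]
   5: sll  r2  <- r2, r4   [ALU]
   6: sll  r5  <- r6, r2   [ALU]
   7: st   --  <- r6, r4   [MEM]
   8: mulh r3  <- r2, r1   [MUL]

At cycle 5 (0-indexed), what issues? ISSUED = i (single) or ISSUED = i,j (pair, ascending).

0. and.ALU @i0  | RAW r0
1. mul.MUL @i1  | RAW r2
2. or.ALU @i2  | RAW r5
3. mulh.MUL @i3  | no-port MUL/MUL
4. mul.MUL @i4  | RAW r4
5. sll.ALU @i5  | RAW r2
6. sll.ALU st.MEM @i6,i7  | dual
7. mulh.MUL @i8  | tail

ISSUED = 5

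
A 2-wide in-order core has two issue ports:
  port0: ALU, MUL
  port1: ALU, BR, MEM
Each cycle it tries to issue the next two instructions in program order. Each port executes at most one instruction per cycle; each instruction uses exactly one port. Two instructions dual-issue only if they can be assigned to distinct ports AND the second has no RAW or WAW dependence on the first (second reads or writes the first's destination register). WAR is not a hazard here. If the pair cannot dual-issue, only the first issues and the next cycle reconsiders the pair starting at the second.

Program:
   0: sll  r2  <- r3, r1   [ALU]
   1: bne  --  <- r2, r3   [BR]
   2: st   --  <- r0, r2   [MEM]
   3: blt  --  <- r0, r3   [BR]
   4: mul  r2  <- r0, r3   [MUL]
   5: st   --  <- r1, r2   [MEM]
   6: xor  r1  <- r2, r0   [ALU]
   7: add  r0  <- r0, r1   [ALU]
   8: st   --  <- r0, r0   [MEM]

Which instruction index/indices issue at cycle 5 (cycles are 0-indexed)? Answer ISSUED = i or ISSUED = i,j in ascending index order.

ISSUED = 7

[0] i0  sll  -- RAW r2
[1] i1  bne  -- no-port BR/MEM
[2] i2  st  -- no-port MEM/BR
[3] i3,i4  blt/mul  -- pair
[4] i5,i6  st/xor  -- pair
[5] i7  add  -- RAW r0
[6] i8  st  -- tail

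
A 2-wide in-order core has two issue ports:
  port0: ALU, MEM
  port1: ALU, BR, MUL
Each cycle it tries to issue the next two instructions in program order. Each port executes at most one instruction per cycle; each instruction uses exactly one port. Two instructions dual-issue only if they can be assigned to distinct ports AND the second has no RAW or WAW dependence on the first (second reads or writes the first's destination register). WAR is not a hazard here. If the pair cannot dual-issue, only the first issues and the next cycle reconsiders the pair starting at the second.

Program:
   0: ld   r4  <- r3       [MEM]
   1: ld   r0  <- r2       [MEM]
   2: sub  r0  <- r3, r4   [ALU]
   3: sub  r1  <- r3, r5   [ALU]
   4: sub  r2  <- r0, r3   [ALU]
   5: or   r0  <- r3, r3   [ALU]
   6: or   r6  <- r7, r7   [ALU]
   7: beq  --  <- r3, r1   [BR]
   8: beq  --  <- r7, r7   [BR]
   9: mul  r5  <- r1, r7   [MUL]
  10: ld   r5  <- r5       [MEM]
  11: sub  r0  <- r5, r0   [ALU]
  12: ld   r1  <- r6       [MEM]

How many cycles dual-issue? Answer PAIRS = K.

[0] i0  ld.MEM  -- no-port MEM/MEM
[1] i1  ld.MEM  -- WAW r0
[2] i2,i3  sub.ALU;sub.ALU  -- pair
[3] i4,i5  sub.ALU;or.ALU  -- pair
[4] i6,i7  or.ALU;beq.BR  -- pair
[5] i8  beq.BR  -- no-port BR/MUL
[6] i9  mul.MUL  -- RAW+WAW r5
[7] i10  ld.MEM  -- RAW r5
[8] i11,i12  sub.ALU;ld.MEM  -- pair

PAIRS = 4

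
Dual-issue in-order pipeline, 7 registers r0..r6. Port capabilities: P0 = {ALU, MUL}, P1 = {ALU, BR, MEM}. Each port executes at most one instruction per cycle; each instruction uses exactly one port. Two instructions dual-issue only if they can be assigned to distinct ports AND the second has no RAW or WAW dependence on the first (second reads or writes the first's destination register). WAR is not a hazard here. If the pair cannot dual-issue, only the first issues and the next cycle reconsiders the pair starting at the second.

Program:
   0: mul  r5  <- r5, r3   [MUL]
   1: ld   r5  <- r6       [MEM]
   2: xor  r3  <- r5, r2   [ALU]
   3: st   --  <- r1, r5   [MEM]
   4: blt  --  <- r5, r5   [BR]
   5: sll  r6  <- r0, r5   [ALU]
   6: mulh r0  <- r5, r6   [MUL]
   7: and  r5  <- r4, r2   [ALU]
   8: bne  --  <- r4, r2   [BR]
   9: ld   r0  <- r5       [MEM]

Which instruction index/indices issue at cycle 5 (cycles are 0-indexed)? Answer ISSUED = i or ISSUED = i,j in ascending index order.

ISSUED = 8

[0] i0  mul.MUL  -- WAW r5
[1] i1  ld.MEM  -- RAW r5
[2] i2+i3  xor.ALU;st.MEM  -- dual
[3] i4+i5  blt.BR;sll.ALU  -- dual
[4] i6+i7  mulh.MUL;and.ALU  -- dual
[5] i8  bne.BR  -- no-port BR/MEM
[6] i9  ld.MEM  -- tail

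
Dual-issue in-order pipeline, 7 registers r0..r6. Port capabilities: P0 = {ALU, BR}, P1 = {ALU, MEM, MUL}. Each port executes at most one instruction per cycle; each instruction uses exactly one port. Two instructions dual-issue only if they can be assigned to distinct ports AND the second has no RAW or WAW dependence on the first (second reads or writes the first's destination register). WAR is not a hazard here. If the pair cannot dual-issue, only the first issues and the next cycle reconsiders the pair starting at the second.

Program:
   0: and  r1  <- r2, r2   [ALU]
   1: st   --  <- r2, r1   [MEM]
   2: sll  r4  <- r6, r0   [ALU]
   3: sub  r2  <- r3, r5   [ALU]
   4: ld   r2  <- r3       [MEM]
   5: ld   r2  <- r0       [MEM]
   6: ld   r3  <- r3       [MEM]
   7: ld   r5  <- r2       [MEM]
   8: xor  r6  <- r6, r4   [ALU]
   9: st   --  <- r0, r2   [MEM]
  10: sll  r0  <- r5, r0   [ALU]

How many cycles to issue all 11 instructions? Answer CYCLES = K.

c0: i0 and.ALU  RAW r1
c1: i1&i2 st.MEM+sll.ALU  pair
c2: i3 sub.ALU  WAW r2
c3: i4 ld.MEM  no-port MEM/MEM
c4: i5 ld.MEM  no-port MEM/MEM
c5: i6 ld.MEM  no-port MEM/MEM
c6: i7&i8 ld.MEM+xor.ALU  pair
c7: i9&i10 st.MEM+sll.ALU  pair

CYCLES = 8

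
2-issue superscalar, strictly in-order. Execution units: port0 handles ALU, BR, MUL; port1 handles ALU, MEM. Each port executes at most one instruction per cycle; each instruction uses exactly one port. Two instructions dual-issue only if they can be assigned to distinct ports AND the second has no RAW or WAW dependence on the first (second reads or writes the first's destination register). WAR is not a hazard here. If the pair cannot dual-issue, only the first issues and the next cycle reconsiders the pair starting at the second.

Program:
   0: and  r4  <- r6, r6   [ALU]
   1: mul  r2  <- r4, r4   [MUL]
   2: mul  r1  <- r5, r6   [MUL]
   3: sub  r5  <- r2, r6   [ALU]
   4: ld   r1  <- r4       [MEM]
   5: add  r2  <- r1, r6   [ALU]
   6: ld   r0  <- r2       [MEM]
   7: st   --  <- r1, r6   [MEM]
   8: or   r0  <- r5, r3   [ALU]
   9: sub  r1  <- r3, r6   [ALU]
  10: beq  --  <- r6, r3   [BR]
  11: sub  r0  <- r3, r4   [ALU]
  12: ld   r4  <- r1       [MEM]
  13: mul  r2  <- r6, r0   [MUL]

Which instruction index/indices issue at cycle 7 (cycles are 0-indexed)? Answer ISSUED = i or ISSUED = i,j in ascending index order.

t=0 i0:and.ALU ; RAW r4
t=1 i1:mul.MUL ; no-port MUL/MUL
t=2 i2&i3:mul.MUL+sub.ALU ; pair
t=3 i4:ld.MEM ; RAW r1
t=4 i5:add.ALU ; RAW r2
t=5 i6:ld.MEM ; no-port MEM/MEM
t=6 i7&i8:st.MEM+or.ALU ; pair
t=7 i9&i10:sub.ALU+beq.BR ; pair
t=8 i11&i12:sub.ALU+ld.MEM ; pair
t=9 i13:mul.MUL ; tail

ISSUED = 9,10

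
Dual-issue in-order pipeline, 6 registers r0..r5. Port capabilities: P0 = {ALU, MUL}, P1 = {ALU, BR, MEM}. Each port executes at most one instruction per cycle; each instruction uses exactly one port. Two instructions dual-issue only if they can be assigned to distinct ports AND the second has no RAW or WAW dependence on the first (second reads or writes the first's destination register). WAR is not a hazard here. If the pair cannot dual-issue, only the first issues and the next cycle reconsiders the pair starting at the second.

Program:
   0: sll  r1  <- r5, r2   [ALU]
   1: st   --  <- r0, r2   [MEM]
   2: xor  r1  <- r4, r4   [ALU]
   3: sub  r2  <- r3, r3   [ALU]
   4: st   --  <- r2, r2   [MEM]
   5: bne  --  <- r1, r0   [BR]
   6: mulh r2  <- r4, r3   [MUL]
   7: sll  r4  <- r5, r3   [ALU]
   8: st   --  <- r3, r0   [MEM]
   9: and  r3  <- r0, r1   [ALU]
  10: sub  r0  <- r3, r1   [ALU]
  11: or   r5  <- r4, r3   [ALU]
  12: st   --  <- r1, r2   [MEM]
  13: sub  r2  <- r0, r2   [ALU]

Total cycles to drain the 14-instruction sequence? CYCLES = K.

[0] i0+i1  sll.ALU/st.MEM  -- 2-wide
[1] i2+i3  xor.ALU/sub.ALU  -- 2-wide
[2] i4  st.MEM  -- no-port MEM/BR
[3] i5+i6  bne.BR/mulh.MUL  -- 2-wide
[4] i7+i8  sll.ALU/st.MEM  -- 2-wide
[5] i9  and.ALU  -- RAW r3
[6] i10+i11  sub.ALU/or.ALU  -- 2-wide
[7] i12+i13  st.MEM/sub.ALU  -- 2-wide

CYCLES = 8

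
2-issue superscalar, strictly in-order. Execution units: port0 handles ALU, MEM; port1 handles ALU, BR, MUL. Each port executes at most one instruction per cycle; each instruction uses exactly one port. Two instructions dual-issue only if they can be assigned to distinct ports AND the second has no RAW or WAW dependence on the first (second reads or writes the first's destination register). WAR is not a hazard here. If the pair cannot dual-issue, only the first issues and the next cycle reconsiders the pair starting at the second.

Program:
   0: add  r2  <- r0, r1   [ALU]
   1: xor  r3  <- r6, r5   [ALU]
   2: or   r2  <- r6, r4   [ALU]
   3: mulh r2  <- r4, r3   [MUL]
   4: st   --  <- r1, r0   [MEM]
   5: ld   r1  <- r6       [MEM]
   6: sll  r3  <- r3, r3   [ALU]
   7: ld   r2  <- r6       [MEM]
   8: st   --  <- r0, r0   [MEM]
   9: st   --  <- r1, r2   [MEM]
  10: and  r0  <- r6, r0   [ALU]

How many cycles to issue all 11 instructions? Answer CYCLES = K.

t=0 i0+i1:add.ALU xor.ALU ; dual
t=1 i2:or.ALU ; WAW r2
t=2 i3+i4:mulh.MUL st.MEM ; dual
t=3 i5+i6:ld.MEM sll.ALU ; dual
t=4 i7:ld.MEM ; no-port MEM/MEM
t=5 i8:st.MEM ; no-port MEM/MEM
t=6 i9+i10:st.MEM and.ALU ; dual

CYCLES = 7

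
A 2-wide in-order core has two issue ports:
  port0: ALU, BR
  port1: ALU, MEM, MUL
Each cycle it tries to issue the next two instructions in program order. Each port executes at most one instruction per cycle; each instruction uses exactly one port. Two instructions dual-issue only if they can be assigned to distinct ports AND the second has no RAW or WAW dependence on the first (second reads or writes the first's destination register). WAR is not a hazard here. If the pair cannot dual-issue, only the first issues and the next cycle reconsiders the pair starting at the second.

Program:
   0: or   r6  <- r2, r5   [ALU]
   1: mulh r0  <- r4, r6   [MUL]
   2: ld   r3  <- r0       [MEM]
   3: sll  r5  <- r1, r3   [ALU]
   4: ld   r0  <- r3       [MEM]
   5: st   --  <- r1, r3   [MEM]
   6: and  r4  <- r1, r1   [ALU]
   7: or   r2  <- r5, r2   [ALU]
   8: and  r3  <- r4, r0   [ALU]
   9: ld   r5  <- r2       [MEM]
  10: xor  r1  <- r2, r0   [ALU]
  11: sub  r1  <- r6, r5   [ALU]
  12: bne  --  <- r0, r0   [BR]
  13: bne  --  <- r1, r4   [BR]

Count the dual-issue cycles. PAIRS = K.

0. or @i0  | RAW r6
1. mulh @i1  | no-port MUL/MEM
2. ld @i2  | RAW r3
3. sll;ld @i3+i4  | dual
4. st;and @i5+i6  | dual
5. or;and @i7+i8  | dual
6. ld;xor @i9+i10  | dual
7. sub;bne @i11+i12  | dual
8. bne @i13  | tail

PAIRS = 5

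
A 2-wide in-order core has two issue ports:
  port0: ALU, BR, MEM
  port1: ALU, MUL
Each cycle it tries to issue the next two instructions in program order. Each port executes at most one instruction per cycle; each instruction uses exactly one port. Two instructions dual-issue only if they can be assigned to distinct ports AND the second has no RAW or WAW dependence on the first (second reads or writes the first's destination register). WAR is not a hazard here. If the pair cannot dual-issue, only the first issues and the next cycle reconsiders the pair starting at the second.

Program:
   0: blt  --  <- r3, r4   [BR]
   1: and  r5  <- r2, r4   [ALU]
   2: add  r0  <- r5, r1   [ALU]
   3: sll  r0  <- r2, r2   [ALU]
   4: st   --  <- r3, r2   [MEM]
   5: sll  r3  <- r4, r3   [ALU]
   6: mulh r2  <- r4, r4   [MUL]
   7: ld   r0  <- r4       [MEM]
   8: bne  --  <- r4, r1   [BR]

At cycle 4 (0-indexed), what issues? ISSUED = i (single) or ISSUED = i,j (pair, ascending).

0. blt and @i0&i1  | dual
1. add @i2  | WAW r0
2. sll st @i3&i4  | dual
3. sll mulh @i5&i6  | dual
4. ld @i7  | no-port MEM/BR
5. bne @i8  | tail

ISSUED = 7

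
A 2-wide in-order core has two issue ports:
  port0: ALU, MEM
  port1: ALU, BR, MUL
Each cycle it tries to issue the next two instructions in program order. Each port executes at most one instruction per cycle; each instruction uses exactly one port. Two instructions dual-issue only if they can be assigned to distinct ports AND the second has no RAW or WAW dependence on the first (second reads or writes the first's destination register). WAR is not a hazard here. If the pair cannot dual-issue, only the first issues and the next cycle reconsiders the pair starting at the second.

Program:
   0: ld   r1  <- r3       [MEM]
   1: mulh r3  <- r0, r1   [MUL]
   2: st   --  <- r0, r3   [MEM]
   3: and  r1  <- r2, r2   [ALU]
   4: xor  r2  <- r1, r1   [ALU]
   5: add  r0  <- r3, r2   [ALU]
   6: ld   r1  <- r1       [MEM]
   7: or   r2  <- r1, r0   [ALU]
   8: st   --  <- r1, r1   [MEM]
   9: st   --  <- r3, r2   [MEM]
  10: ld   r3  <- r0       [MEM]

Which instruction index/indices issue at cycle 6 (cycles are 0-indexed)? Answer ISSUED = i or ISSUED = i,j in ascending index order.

ISSUED = 9

0. ld @i0  | RAW r1
1. mulh @i1  | RAW r3
2. st/and @i2/i3  | dual
3. xor @i4  | RAW r2
4. add/ld @i5/i6  | dual
5. or/st @i7/i8  | dual
6. st @i9  | no-port MEM/MEM
7. ld @i10  | tail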